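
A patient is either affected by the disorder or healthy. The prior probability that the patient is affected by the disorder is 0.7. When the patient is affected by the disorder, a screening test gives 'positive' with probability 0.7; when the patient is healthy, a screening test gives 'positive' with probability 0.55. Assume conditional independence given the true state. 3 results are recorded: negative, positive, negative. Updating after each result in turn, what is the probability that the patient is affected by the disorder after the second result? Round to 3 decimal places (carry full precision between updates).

After 'negative': P(affected) = 0.3·0.7000 / (0.3·0.7000 + 0.45·0.3000) ≈ 0.6087
After 'positive': P(affected) = 0.7·0.6087 / (0.7·0.6087 + 0.55·0.3913) ≈ 0.6644

0.664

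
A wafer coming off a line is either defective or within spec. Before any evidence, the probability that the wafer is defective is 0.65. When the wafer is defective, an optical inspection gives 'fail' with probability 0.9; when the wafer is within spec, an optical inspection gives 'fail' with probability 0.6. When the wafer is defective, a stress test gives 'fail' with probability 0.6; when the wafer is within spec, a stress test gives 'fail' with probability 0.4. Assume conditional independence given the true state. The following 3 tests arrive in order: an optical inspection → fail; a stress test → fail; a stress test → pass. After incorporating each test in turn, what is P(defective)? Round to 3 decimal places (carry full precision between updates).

0.736

After an optical inspection='fail': P(defective) = 0.9·0.6500 / (0.9·0.6500 + 0.6·0.3500) ≈ 0.7358
After a stress test='fail': P(defective) = 0.6·0.7358 / (0.6·0.7358 + 0.4·0.2642) ≈ 0.8069
After a stress test='pass': P(defective) = 0.4·0.8069 / (0.4·0.8069 + 0.6·0.1931) ≈ 0.7358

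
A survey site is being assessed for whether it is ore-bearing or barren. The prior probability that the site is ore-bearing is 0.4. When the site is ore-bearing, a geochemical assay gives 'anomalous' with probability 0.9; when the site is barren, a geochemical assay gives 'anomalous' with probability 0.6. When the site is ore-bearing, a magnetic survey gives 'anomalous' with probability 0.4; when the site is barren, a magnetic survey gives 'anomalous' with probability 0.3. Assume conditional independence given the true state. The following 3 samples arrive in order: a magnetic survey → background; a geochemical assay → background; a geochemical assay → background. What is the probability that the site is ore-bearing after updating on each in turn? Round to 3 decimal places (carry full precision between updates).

After a magnetic survey='background': P(ore) = 0.6·0.4000 / (0.6·0.4000 + 0.7·0.6000) ≈ 0.3636
After a geochemical assay='background': P(ore) = 0.1·0.3636 / (0.1·0.3636 + 0.4·0.6364) ≈ 0.1250
After a geochemical assay='background': P(ore) = 0.1·0.1250 / (0.1·0.1250 + 0.4·0.8750) ≈ 0.0345

0.034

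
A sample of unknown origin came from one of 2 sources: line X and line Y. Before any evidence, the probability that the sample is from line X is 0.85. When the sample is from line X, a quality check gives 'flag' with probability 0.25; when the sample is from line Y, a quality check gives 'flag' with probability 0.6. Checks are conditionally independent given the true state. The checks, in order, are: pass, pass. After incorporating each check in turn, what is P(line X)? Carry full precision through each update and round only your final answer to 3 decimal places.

0.952

Apply Bayes' rule sequentially, carrying P(line X) forward.
After 'pass': P(line X) = 0.75·0.8500 / (0.75·0.8500 + 0.4·0.1500) ≈ 0.9140
After 'pass': P(line X) = 0.75·0.9140 / (0.75·0.9140 + 0.4·0.0860) ≈ 0.9522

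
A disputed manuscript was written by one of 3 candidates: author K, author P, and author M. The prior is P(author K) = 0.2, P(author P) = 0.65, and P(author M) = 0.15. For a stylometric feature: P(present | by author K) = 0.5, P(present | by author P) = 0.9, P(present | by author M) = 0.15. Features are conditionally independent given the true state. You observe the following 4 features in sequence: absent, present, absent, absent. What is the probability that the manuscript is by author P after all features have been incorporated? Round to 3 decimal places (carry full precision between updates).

0.022

After 'absent': normaliser = 0.5·0.2000 + 0.1·0.6500 + 0.85·0.1500; P(author K) ≈ 0.3419, P(author P) ≈ 0.2222, P(author M) ≈ 0.4359
After 'present': normaliser = 0.5·0.3419 + 0.9·0.2222 + 0.15·0.4359; P(author K) ≈ 0.3918, P(author P) ≈ 0.4584, P(author M) ≈ 0.1499
After 'absent': normaliser = 0.5·0.3918 + 0.1·0.4584 + 0.85·0.1499; P(author K) ≈ 0.5307, P(author P) ≈ 0.1242, P(author M) ≈ 0.3451
After 'absent': normaliser = 0.5·0.5307 + 0.1·0.1242 + 0.85·0.3451; P(author K) ≈ 0.4646, P(author P) ≈ 0.0217, P(author M) ≈ 0.5136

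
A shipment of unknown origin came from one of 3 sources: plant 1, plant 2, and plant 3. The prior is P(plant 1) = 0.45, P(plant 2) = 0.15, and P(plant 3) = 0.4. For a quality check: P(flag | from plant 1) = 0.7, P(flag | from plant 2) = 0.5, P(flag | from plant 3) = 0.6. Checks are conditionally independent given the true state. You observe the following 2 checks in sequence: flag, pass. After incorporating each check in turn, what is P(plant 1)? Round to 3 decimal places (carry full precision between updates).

0.414

After 'flag': normaliser = 0.7·0.4500 + 0.5·0.1500 + 0.6·0.4000; P(plant 1) ≈ 0.5000, P(plant 2) ≈ 0.1190, P(plant 3) ≈ 0.3810
After 'pass': normaliser = 0.3·0.5000 + 0.5·0.1190 + 0.4·0.3810; P(plant 1) ≈ 0.4145, P(plant 2) ≈ 0.1645, P(plant 3) ≈ 0.4211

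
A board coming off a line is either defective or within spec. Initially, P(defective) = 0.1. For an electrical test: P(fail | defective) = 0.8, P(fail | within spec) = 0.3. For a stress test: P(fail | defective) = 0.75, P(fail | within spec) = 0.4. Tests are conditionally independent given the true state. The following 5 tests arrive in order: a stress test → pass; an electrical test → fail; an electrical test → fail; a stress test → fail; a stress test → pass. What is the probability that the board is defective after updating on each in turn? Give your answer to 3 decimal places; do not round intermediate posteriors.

After a stress test='pass': P(defective) = 0.25·0.1000 / (0.25·0.1000 + 0.6·0.9000) ≈ 0.0442
After an electrical test='fail': P(defective) = 0.8·0.0442 / (0.8·0.0442 + 0.3·0.9558) ≈ 0.1099
After an electrical test='fail': P(defective) = 0.8·0.1099 / (0.8·0.1099 + 0.3·0.8901) ≈ 0.2477
After a stress test='fail': P(defective) = 0.75·0.2477 / (0.75·0.2477 + 0.4·0.7523) ≈ 0.3817
After a stress test='pass': P(defective) = 0.25·0.3817 / (0.25·0.3817 + 0.6·0.6183) ≈ 0.2046

0.205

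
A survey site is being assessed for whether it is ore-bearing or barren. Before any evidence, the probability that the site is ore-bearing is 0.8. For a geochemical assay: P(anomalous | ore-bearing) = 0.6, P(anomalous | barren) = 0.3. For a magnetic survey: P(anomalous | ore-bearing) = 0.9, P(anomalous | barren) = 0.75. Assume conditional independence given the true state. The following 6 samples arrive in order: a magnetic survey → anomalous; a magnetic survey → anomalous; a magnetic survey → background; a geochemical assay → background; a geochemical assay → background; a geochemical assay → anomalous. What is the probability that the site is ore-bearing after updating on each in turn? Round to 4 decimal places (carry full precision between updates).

0.6007

After a magnetic survey='anomalous': P(ore) = 0.9·0.8000 / (0.9·0.8000 + 0.75·0.2000) ≈ 0.8276
After a magnetic survey='anomalous': P(ore) = 0.9·0.8276 / (0.9·0.8276 + 0.75·0.1724) ≈ 0.8521
After a magnetic survey='background': P(ore) = 0.1·0.8521 / (0.1·0.8521 + 0.25·0.1479) ≈ 0.6973
After a geochemical assay='background': P(ore) = 0.4·0.6973 / (0.4·0.6973 + 0.7·0.3027) ≈ 0.5683
After a geochemical assay='background': P(ore) = 0.4·0.5683 / (0.4·0.5683 + 0.7·0.4317) ≈ 0.4293
After a geochemical assay='anomalous': P(ore) = 0.6·0.4293 / (0.6·0.4293 + 0.3·0.5707) ≈ 0.6007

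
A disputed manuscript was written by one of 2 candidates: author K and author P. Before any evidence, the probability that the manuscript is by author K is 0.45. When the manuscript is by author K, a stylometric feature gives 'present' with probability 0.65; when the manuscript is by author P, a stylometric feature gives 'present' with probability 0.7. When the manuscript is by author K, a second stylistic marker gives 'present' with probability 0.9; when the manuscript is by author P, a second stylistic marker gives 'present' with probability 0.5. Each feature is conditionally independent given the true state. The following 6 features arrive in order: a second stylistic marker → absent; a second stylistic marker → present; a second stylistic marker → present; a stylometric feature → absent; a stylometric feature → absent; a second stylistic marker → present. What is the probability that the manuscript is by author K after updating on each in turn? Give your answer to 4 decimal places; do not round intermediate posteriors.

After a second stylistic marker='absent': P(author K) = 0.1·0.4500 / (0.1·0.4500 + 0.5·0.5500) ≈ 0.1406
After a second stylistic marker='present': P(author K) = 0.9·0.1406 / (0.9·0.1406 + 0.5·0.8594) ≈ 0.2275
After a second stylistic marker='present': P(author K) = 0.9·0.2275 / (0.9·0.2275 + 0.5·0.7725) ≈ 0.3465
After a stylometric feature='absent': P(author K) = 0.35·0.3465 / (0.35·0.3465 + 0.3·0.6535) ≈ 0.3822
After a stylometric feature='absent': P(author K) = 0.35·0.3822 / (0.35·0.3822 + 0.3·0.6178) ≈ 0.4192
After a second stylistic marker='present': P(author K) = 0.9·0.4192 / (0.9·0.4192 + 0.5·0.5808) ≈ 0.5650

0.5650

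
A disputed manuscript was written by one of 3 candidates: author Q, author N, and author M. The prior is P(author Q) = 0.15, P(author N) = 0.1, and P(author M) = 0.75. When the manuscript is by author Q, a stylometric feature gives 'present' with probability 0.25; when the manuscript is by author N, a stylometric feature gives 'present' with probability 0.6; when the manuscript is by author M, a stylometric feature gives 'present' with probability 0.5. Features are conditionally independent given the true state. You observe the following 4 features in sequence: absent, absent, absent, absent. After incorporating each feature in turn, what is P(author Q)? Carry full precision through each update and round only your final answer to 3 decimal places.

0.490

After 'absent': normaliser = 0.75·0.1500 + 0.4·0.1000 + 0.5·0.7500; P(author Q) ≈ 0.2133, P(author N) ≈ 0.0758, P(author M) ≈ 0.7109
After 'absent': normaliser = 0.75·0.2133 + 0.4·0.0758 + 0.5·0.7109; P(author Q) ≈ 0.2931, P(author N) ≈ 0.0556, P(author M) ≈ 0.6513
After 'absent': normaliser = 0.75·0.2931 + 0.4·0.0556 + 0.5·0.6513; P(author Q) ≈ 0.3872, P(author N) ≈ 0.0392, P(author M) ≈ 0.5736
After 'absent': normaliser = 0.75·0.3872 + 0.4·0.0392 + 0.5·0.5736; P(author Q) ≈ 0.4898, P(author N) ≈ 0.0264, P(author M) ≈ 0.4838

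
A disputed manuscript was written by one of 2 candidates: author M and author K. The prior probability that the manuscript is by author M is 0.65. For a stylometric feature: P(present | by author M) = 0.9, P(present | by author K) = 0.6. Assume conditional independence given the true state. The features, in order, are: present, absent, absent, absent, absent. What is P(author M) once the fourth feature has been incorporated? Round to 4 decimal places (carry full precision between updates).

0.0417

After 'present': P(author M) = 0.9·0.6500 / (0.9·0.6500 + 0.6·0.3500) ≈ 0.7358
After 'absent': P(author M) = 0.1·0.7358 / (0.1·0.7358 + 0.4·0.2642) ≈ 0.4105
After 'absent': P(author M) = 0.1·0.4105 / (0.1·0.4105 + 0.4·0.5895) ≈ 0.1483
After 'absent': P(author M) = 0.1·0.1483 / (0.1·0.1483 + 0.4·0.8517) ≈ 0.0417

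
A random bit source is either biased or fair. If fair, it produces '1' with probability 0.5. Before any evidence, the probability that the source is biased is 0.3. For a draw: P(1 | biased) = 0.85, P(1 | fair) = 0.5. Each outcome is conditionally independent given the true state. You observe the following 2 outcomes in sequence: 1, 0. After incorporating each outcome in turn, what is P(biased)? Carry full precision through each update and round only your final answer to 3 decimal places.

0.179

After '1': P(biased) = 0.85·0.3000 / (0.85·0.3000 + 0.5·0.7000) ≈ 0.4215
After '0': P(biased) = 0.15·0.4215 / (0.15·0.4215 + 0.5·0.5785) ≈ 0.1794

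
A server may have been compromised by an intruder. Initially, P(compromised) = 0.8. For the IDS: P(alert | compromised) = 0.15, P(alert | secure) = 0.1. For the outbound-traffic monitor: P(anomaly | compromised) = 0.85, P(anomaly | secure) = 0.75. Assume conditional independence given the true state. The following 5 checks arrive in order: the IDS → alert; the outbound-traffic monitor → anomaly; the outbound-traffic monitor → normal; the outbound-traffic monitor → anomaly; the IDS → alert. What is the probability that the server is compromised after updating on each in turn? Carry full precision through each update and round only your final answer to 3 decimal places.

0.874

After the IDS='alert': P(compromised) = 0.15·0.8000 / (0.15·0.8000 + 0.1·0.2000) ≈ 0.8571
After the outbound-traffic monitor='anomaly': P(compromised) = 0.85·0.8571 / (0.85·0.8571 + 0.75·0.1429) ≈ 0.8718
After the outbound-traffic monitor='normal': P(compromised) = 0.15·0.8718 / (0.15·0.8718 + 0.25·0.1282) ≈ 0.8031
After the outbound-traffic monitor='anomaly': P(compromised) = 0.85·0.8031 / (0.85·0.8031 + 0.75·0.1969) ≈ 0.8222
After the IDS='alert': P(compromised) = 0.15·0.8222 / (0.15·0.8222 + 0.1·0.1778) ≈ 0.8740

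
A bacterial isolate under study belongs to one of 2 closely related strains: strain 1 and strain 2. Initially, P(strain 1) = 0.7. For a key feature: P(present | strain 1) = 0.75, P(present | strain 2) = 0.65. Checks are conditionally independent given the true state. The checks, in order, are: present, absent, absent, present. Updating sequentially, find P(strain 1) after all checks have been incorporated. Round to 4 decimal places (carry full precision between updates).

Apply Bayes' rule sequentially, carrying P(strain 1) forward.
After 'present': P(strain 1) = 0.75·0.7000 / (0.75·0.7000 + 0.65·0.3000) ≈ 0.7292
After 'absent': P(strain 1) = 0.25·0.7292 / (0.25·0.7292 + 0.35·0.2708) ≈ 0.6579
After 'absent': P(strain 1) = 0.25·0.6579 / (0.25·0.6579 + 0.35·0.3421) ≈ 0.5787
After 'present': P(strain 1) = 0.75·0.5787 / (0.75·0.5787 + 0.65·0.4213) ≈ 0.6131

0.6131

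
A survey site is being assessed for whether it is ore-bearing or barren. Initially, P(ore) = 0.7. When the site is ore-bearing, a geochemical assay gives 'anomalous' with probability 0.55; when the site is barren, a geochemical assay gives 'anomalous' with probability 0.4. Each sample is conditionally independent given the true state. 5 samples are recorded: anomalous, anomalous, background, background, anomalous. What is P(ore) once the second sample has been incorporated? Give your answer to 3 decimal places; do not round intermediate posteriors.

0.815

Apply Bayes' rule sequentially, carrying P(ore) forward.
After 'anomalous': P(ore) = 0.55·0.7000 / (0.55·0.7000 + 0.4·0.3000) ≈ 0.7624
After 'anomalous': P(ore) = 0.55·0.7624 / (0.55·0.7624 + 0.4·0.2376) ≈ 0.8152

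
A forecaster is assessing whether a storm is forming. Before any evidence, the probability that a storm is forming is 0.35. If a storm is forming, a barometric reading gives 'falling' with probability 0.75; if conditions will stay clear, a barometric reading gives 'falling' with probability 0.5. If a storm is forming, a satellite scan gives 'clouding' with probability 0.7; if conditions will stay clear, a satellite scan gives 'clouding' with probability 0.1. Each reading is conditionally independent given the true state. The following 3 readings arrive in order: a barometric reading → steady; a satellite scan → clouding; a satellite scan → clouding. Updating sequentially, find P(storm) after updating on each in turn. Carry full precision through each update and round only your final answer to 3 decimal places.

0.930

After a barometric reading='steady': P(storm) = 0.25·0.3500 / (0.25·0.3500 + 0.5·0.6500) ≈ 0.2121
After a satellite scan='clouding': P(storm) = 0.7·0.2121 / (0.7·0.2121 + 0.1·0.7879) ≈ 0.6533
After a satellite scan='clouding': P(storm) = 0.7·0.6533 / (0.7·0.6533 + 0.1·0.3467) ≈ 0.9295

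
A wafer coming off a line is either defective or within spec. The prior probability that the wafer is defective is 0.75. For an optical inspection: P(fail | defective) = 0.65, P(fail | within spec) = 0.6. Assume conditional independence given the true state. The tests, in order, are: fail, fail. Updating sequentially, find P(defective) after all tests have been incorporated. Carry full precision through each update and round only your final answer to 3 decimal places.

Each posterior becomes the prior for the next update.
After 'fail': P(defective) = 0.65·0.7500 / (0.65·0.7500 + 0.6·0.2500) ≈ 0.7647
After 'fail': P(defective) = 0.65·0.7647 / (0.65·0.7647 + 0.6·0.2353) ≈ 0.7788

0.779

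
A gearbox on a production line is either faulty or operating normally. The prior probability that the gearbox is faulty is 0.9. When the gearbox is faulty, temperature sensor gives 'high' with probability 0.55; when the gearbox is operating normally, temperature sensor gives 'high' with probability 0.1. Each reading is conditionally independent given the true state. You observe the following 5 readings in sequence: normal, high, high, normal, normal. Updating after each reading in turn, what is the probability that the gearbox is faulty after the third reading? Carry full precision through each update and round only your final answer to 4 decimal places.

After 'normal': P(faulty) = 0.45·0.9000 / (0.45·0.9000 + 0.9·0.1000) ≈ 0.8182
After 'high': P(faulty) = 0.55·0.8182 / (0.55·0.8182 + 0.1·0.1818) ≈ 0.9612
After 'high': P(faulty) = 0.55·0.9612 / (0.55·0.9612 + 0.1·0.0388) ≈ 0.9927

0.9927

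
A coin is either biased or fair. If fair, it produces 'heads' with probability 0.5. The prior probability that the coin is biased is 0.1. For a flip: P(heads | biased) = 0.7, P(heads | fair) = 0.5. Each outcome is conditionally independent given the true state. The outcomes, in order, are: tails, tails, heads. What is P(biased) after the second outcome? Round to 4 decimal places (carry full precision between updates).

0.0385

After 'tails': P(biased) = 0.3·0.1000 / (0.3·0.1000 + 0.5·0.9000) ≈ 0.0625
After 'tails': P(biased) = 0.3·0.0625 / (0.3·0.0625 + 0.5·0.9375) ≈ 0.0385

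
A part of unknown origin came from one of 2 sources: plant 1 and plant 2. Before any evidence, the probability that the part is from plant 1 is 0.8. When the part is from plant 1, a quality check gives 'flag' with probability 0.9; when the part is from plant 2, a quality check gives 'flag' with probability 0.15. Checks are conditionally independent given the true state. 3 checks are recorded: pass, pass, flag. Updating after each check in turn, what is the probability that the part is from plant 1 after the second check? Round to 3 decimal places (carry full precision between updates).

Apply Bayes' rule sequentially, carrying P(plant 1) forward.
After 'pass': P(plant 1) = 0.1·0.8000 / (0.1·0.8000 + 0.85·0.2000) ≈ 0.3200
After 'pass': P(plant 1) = 0.1·0.3200 / (0.1·0.3200 + 0.85·0.6800) ≈ 0.0525

0.052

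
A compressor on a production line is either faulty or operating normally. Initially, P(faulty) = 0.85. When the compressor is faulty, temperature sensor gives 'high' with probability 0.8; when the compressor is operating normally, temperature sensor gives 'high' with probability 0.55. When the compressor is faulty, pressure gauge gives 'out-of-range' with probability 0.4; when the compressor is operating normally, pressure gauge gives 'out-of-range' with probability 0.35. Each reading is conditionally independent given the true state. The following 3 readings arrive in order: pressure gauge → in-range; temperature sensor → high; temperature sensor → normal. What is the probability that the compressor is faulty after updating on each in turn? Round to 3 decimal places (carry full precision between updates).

0.772

Apply Bayes' rule sequentially, carrying P(faulty) forward.
After pressure gauge='in-range': P(faulty) = 0.6·0.8500 / (0.6·0.8500 + 0.65·0.1500) ≈ 0.8395
After temperature sensor='high': P(faulty) = 0.8·0.8395 / (0.8·0.8395 + 0.55·0.1605) ≈ 0.8838
After temperature sensor='normal': P(faulty) = 0.2·0.8838 / (0.2·0.8838 + 0.45·0.1162) ≈ 0.7718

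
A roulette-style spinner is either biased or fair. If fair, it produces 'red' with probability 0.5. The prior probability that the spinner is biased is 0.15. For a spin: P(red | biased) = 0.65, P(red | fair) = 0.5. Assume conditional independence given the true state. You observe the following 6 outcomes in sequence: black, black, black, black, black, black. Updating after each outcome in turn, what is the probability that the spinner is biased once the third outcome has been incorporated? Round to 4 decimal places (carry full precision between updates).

After 'black': P(biased) = 0.35·0.1500 / (0.35·0.1500 + 0.5·0.8500) ≈ 0.1099
After 'black': P(biased) = 0.35·0.1099 / (0.35·0.1099 + 0.5·0.8901) ≈ 0.0796
After 'black': P(biased) = 0.35·0.0796 / (0.35·0.0796 + 0.5·0.9204) ≈ 0.0571

0.0571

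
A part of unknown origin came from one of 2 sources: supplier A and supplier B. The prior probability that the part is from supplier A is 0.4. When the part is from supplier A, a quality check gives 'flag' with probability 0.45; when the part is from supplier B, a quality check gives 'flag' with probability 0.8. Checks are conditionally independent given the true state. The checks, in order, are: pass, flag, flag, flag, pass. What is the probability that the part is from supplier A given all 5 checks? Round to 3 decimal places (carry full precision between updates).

After 'pass': P(supplier A) = 0.55·0.4000 / (0.55·0.4000 + 0.2·0.6000) ≈ 0.6471
After 'flag': P(supplier A) = 0.45·0.6471 / (0.45·0.6471 + 0.8·0.3529) ≈ 0.5077
After 'flag': P(supplier A) = 0.45·0.5077 / (0.45·0.5077 + 0.8·0.4923) ≈ 0.3671
After 'flag': P(supplier A) = 0.45·0.3671 / (0.45·0.3671 + 0.8·0.6329) ≈ 0.2460
After 'pass': P(supplier A) = 0.55·0.2460 / (0.55·0.2460 + 0.2·0.7540) ≈ 0.4729

0.473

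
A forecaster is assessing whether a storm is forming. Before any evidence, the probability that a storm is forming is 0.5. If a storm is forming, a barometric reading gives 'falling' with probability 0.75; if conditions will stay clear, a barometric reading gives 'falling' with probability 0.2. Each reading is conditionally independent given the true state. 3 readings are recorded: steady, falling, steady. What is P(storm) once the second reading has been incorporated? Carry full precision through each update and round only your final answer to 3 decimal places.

0.540

After 'steady': P(storm) = 0.25·0.5000 / (0.25·0.5000 + 0.8·0.5000) ≈ 0.2381
After 'falling': P(storm) = 0.75·0.2381 / (0.75·0.2381 + 0.2·0.7619) ≈ 0.5396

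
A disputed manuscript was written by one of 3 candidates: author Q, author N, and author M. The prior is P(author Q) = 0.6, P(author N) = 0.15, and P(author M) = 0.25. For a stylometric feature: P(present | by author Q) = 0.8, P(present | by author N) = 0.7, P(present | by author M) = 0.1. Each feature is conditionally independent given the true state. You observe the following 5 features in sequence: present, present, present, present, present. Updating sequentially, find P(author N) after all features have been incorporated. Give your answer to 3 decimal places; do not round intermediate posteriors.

After 'present': normaliser = 0.8·0.6000 + 0.7·0.1500 + 0.1·0.2500; P(author Q) ≈ 0.7869, P(author N) ≈ 0.1721, P(author M) ≈ 0.0410
After 'present': normaliser = 0.8·0.7869 + 0.7·0.1721 + 0.1·0.0410; P(author Q) ≈ 0.8348, P(author N) ≈ 0.1598, P(author M) ≈ 0.0054
After 'present': normaliser = 0.8·0.8348 + 0.7·0.1598 + 0.1·0.0054; P(author Q) ≈ 0.8559, P(author N) ≈ 0.1434, P(author M) ≈ 0.0007
After 'present': normaliser = 0.8·0.8559 + 0.7·0.1434 + 0.1·0.0007; P(author Q) ≈ 0.8721, P(author N) ≈ 0.1278, P(author M) ≈ 0.0001
After 'present': normaliser = 0.8·0.8721 + 0.7·0.1278 + 0.1·0.0001; P(author Q) ≈ 0.8863, P(author N) ≈ 0.1137, P(author M) ≈ 0.0000

0.114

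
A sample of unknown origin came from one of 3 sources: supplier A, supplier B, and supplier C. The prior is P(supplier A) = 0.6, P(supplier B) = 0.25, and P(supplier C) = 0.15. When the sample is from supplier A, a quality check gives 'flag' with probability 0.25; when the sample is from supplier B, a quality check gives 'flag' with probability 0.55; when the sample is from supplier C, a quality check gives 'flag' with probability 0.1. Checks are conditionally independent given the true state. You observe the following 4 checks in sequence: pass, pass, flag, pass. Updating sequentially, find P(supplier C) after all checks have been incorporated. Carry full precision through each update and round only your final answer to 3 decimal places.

After 'pass': normaliser = 0.75·0.6000 + 0.45·0.2500 + 0.9·0.1500; P(supplier A) ≈ 0.6452, P(supplier B) ≈ 0.1613, P(supplier C) ≈ 0.1935
After 'pass': normaliser = 0.75·0.6452 + 0.45·0.1613 + 0.9·0.1935; P(supplier A) ≈ 0.6623, P(supplier B) ≈ 0.0993, P(supplier C) ≈ 0.2384
After 'flag': normaliser = 0.25·0.6623 + 0.55·0.0993 + 0.1·0.2384; P(supplier A) ≈ 0.6784, P(supplier B) ≈ 0.2239, P(supplier C) ≈ 0.0977
After 'pass': normaliser = 0.75·0.6784 + 0.45·0.2239 + 0.9·0.0977; P(supplier A) ≈ 0.7295, P(supplier B) ≈ 0.1444, P(supplier C) ≈ 0.1261

0.126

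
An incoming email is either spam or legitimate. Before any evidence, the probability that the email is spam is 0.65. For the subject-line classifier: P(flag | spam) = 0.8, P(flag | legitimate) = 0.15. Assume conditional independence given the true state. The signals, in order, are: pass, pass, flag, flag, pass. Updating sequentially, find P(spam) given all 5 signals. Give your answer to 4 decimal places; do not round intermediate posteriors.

After 'pass': P(spam) = 0.2·0.6500 / (0.2·0.6500 + 0.85·0.3500) ≈ 0.3041
After 'pass': P(spam) = 0.2·0.3041 / (0.2·0.3041 + 0.85·0.6959) ≈ 0.0932
After 'flag': P(spam) = 0.8·0.0932 / (0.8·0.0932 + 0.15·0.9068) ≈ 0.3542
After 'flag': P(spam) = 0.8·0.3542 / (0.8·0.3542 + 0.15·0.6458) ≈ 0.7452
After 'pass': P(spam) = 0.2·0.7452 / (0.2·0.7452 + 0.85·0.2548) ≈ 0.4076

0.4076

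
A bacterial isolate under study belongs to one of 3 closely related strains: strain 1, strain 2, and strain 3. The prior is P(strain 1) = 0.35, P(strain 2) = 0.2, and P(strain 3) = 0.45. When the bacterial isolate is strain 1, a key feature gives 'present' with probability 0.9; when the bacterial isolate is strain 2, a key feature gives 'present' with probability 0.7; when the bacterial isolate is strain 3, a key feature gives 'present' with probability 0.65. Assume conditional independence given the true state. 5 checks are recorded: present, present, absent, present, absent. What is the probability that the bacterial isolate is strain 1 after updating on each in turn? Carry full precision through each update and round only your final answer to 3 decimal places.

0.107

After 'present': normaliser = 0.9·0.3500 + 0.7·0.2000 + 0.65·0.4500; P(strain 1) ≈ 0.4214, P(strain 2) ≈ 0.1873, P(strain 3) ≈ 0.3913
After 'present': normaliser = 0.9·0.4214 + 0.7·0.1873 + 0.65·0.3913; P(strain 1) ≈ 0.4960, P(strain 2) ≈ 0.1714, P(strain 3) ≈ 0.3326
After 'absent': normaliser = 0.1·0.4960 + 0.3·0.1714 + 0.35·0.3326; P(strain 1) ≈ 0.2281, P(strain 2) ≈ 0.2365, P(strain 3) ≈ 0.5354
After 'present': normaliser = 0.9·0.2281 + 0.7·0.2365 + 0.65·0.5354; P(strain 1) ≈ 0.2856, P(strain 2) ≈ 0.2303, P(strain 3) ≈ 0.4841
After 'absent': normaliser = 0.1·0.2856 + 0.3·0.2303 + 0.35·0.4841; P(strain 1) ≈ 0.1069, P(strain 2) ≈ 0.2587, P(strain 3) ≈ 0.6344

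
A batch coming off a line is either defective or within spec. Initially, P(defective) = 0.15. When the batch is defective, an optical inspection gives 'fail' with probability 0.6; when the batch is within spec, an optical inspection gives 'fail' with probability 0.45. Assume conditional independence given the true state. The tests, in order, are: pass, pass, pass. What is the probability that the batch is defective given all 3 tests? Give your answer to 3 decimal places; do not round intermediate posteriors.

Each posterior becomes the prior for the next update.
After 'pass': P(defective) = 0.4·0.1500 / (0.4·0.1500 + 0.55·0.8500) ≈ 0.1137
After 'pass': P(defective) = 0.4·0.1137 / (0.4·0.1137 + 0.55·0.8863) ≈ 0.0854
After 'pass': P(defective) = 0.4·0.0854 / (0.4·0.0854 + 0.55·0.9146) ≈ 0.0636

0.064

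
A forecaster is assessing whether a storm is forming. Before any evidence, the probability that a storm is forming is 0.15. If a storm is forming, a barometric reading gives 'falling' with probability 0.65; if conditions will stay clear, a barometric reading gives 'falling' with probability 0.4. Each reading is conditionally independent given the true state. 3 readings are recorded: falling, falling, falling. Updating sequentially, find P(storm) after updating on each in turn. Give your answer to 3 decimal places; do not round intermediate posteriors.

After 'falling': P(storm) = 0.65·0.1500 / (0.65·0.1500 + 0.4·0.8500) ≈ 0.2229
After 'falling': P(storm) = 0.65·0.2229 / (0.65·0.2229 + 0.4·0.7771) ≈ 0.3179
After 'falling': P(storm) = 0.65·0.3179 / (0.65·0.3179 + 0.4·0.6821) ≈ 0.4309

0.431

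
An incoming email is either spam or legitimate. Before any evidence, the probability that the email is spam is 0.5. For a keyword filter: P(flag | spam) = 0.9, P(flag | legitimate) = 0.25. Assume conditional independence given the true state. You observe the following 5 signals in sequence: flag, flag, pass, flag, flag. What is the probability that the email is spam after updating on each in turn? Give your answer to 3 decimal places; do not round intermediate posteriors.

After 'flag': P(spam) = 0.9·0.5000 / (0.9·0.5000 + 0.25·0.5000) ≈ 0.7826
After 'flag': P(spam) = 0.9·0.7826 / (0.9·0.7826 + 0.25·0.2174) ≈ 0.9284
After 'pass': P(spam) = 0.1·0.9284 / (0.1·0.9284 + 0.75·0.0716) ≈ 0.6334
After 'flag': P(spam) = 0.9·0.6334 / (0.9·0.6334 + 0.25·0.3666) ≈ 0.8615
After 'flag': P(spam) = 0.9·0.8615 / (0.9·0.8615 + 0.25·0.1385) ≈ 0.9573

0.957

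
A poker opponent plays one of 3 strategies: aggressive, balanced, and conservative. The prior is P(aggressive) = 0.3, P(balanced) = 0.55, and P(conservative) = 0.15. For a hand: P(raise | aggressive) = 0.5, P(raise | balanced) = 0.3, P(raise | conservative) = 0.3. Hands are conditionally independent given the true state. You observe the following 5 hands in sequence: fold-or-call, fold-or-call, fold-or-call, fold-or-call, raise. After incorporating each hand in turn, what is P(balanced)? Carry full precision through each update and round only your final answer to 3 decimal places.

Apply Bayes' rule sequentially, carrying P(balanced) forward.
After 'fold-or-call': normaliser = 0.5·0.3000 + 0.7·0.5500 + 0.7·0.1500; P(aggressive) ≈ 0.2344, P(balanced) ≈ 0.6016, P(conservative) ≈ 0.1641
After 'fold-or-call': normaliser = 0.5·0.2344 + 0.7·0.6016 + 0.7·0.1641; P(aggressive) ≈ 0.1794, P(balanced) ≈ 0.6447, P(conservative) ≈ 0.1758
After 'fold-or-call': normaliser = 0.5·0.1794 + 0.7·0.6447 + 0.7·0.1758; P(aggressive) ≈ 0.1351, P(balanced) ≈ 0.6796, P(conservative) ≈ 0.1853
After 'fold-or-call': normaliser = 0.5·0.1351 + 0.7·0.6796 + 0.7·0.1853; P(aggressive) ≈ 0.1004, P(balanced) ≈ 0.7069, P(conservative) ≈ 0.1928
After 'raise': normaliser = 0.5·0.1004 + 0.3·0.7069 + 0.3·0.1928; P(aggressive) ≈ 0.1568, P(balanced) ≈ 0.6625, P(conservative) ≈ 0.1807

0.663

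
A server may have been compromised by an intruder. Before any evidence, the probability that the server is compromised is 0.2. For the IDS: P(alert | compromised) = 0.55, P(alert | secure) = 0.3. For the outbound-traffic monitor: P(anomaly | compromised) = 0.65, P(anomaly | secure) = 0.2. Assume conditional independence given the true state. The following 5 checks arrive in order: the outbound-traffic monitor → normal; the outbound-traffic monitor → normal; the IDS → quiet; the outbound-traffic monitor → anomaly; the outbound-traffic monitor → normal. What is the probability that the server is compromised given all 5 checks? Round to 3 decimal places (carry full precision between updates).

0.042

After the outbound-traffic monitor='normal': P(compromised) = 0.35·0.2000 / (0.35·0.2000 + 0.8·0.8000) ≈ 0.0986
After the outbound-traffic monitor='normal': P(compromised) = 0.35·0.0986 / (0.35·0.0986 + 0.8·0.9014) ≈ 0.0457
After the IDS='quiet': P(compromised) = 0.45·0.0457 / (0.45·0.0457 + 0.7·0.9543) ≈ 0.0298
After the outbound-traffic monitor='anomaly': P(compromised) = 0.65·0.0298 / (0.65·0.0298 + 0.2·0.9702) ≈ 0.0909
After the outbound-traffic monitor='normal': P(compromised) = 0.35·0.0909 / (0.35·0.0909 + 0.8·0.9091) ≈ 0.0419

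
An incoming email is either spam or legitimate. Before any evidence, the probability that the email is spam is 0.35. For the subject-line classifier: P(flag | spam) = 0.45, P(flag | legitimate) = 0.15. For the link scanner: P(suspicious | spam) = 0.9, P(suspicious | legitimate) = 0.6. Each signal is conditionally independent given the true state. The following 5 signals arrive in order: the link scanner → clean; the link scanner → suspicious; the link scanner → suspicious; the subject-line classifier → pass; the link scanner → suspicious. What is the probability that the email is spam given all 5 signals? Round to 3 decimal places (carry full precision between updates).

After the link scanner='clean': P(spam) = 0.1·0.3500 / (0.1·0.3500 + 0.4·0.6500) ≈ 0.1186
After the link scanner='suspicious': P(spam) = 0.9·0.1186 / (0.9·0.1186 + 0.6·0.8814) ≈ 0.1680
After the link scanner='suspicious': P(spam) = 0.9·0.1680 / (0.9·0.1680 + 0.6·0.8320) ≈ 0.2325
After the subject-line classifier='pass': P(spam) = 0.55·0.2325 / (0.55·0.2325 + 0.85·0.7675) ≈ 0.1639
After the link scanner='suspicious': P(spam) = 0.9·0.1639 / (0.9·0.1639 + 0.6·0.8361) ≈ 0.2272

0.227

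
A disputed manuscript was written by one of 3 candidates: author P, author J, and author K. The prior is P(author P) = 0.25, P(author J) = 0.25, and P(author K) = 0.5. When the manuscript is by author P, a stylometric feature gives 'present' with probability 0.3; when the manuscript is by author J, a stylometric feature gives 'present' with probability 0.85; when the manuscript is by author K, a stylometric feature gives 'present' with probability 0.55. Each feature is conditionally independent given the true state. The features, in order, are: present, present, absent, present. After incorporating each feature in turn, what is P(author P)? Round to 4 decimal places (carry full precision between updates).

After 'present': normaliser = 0.3·0.2500 + 0.85·0.2500 + 0.55·0.5000; P(author P) ≈ 0.1333, P(author J) ≈ 0.3778, P(author K) ≈ 0.4889
After 'present': normaliser = 0.3·0.1333 + 0.85·0.3778 + 0.55·0.4889; P(author P) ≈ 0.0635, P(author J) ≈ 0.5097, P(author K) ≈ 0.4268
After 'absent': normaliser = 0.7·0.0635 + 0.15·0.5097 + 0.45·0.4268; P(author P) ≈ 0.1420, P(author J) ≈ 0.2443, P(author K) ≈ 0.6137
After 'present': normaliser = 0.3·0.1420 + 0.85·0.2443 + 0.55·0.6137; P(author P) ≈ 0.0725, P(author J) ≈ 0.3533, P(author K) ≈ 0.5742

0.0725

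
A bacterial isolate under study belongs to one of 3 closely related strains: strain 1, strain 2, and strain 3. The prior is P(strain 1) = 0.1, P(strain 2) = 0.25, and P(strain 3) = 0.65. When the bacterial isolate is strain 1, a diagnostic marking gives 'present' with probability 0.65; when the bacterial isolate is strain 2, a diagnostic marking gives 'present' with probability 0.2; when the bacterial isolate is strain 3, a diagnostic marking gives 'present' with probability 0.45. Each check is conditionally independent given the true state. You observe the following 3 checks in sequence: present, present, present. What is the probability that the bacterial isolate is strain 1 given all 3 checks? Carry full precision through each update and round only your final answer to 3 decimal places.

After 'present': normaliser = 0.65·0.1000 + 0.2·0.2500 + 0.45·0.6500; P(strain 1) ≈ 0.1595, P(strain 2) ≈ 0.1227, P(strain 3) ≈ 0.7178
After 'present': normaliser = 0.65·0.1595 + 0.2·0.1227 + 0.45·0.7178; P(strain 1) ≈ 0.2298, P(strain 2) ≈ 0.0544, P(strain 3) ≈ 0.7158
After 'present': normaliser = 0.65·0.2298 + 0.2·0.0544 + 0.45·0.7158; P(strain 1) ≈ 0.3096, P(strain 2) ≈ 0.0225, P(strain 3) ≈ 0.6678

0.310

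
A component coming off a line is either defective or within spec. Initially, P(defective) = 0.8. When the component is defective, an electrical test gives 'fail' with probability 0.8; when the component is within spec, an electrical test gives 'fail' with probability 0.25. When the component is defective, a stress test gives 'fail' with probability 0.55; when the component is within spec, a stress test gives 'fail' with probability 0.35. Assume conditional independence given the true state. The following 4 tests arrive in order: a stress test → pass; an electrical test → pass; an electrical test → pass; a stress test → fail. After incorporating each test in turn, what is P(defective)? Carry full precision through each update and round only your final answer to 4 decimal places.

After a stress test='pass': P(defective) = 0.45·0.8000 / (0.45·0.8000 + 0.65·0.2000) ≈ 0.7347
After an electrical test='pass': P(defective) = 0.2·0.7347 / (0.2·0.7347 + 0.75·0.2653) ≈ 0.4248
After an electrical test='pass': P(defective) = 0.2·0.4248 / (0.2·0.4248 + 0.75·0.5752) ≈ 0.1645
After a stress test='fail': P(defective) = 0.55·0.1645 / (0.55·0.1645 + 0.35·0.8355) ≈ 0.2363

0.2363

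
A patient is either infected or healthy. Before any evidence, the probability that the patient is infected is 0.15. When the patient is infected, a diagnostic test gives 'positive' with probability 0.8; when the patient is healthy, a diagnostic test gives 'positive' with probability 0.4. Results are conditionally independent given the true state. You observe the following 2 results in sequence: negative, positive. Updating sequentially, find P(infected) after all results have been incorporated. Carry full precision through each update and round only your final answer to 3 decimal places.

After 'negative': P(infected) = 0.2·0.1500 / (0.2·0.1500 + 0.6·0.8500) ≈ 0.0556
After 'positive': P(infected) = 0.8·0.0556 / (0.8·0.0556 + 0.4·0.9444) ≈ 0.1053

0.105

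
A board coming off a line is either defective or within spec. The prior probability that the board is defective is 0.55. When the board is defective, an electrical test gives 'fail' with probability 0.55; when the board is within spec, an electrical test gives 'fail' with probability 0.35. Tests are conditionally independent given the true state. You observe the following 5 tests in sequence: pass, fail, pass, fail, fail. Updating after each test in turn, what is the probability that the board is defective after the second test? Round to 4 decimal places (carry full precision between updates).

After 'pass': P(defective) = 0.45·0.5500 / (0.45·0.5500 + 0.65·0.4500) ≈ 0.4583
After 'fail': P(defective) = 0.55·0.4583 / (0.55·0.4583 + 0.35·0.5417) ≈ 0.5708

0.5708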